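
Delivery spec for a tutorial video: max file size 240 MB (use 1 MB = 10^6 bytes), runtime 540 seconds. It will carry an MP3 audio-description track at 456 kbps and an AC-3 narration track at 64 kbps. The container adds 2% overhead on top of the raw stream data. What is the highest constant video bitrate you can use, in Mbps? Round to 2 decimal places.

Budget: 240 MB = 1920.0 Mb.
Stream payload after overhead: 1920.0 / 1.02 = 1882.4 Mb.
Total bitrate budget: 1882.4 Mb / 540 s = 3.486 Mbps.
Audio total: 456 + 64 = 520 kbps = 0.520 Mbps.
Video: 3.486 − 0.520 = 2.966 Mbps.

2.97 Mbps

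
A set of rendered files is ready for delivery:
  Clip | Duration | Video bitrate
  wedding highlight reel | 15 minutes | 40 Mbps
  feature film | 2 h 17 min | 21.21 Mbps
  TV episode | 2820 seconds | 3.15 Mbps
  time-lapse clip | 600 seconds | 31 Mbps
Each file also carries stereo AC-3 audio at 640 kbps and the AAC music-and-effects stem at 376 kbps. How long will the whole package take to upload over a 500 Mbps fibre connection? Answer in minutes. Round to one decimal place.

Audio total: 640 + 376 = 1016 kbps = 1.016 Mbps.
wedding highlight reel: 41.016 Mbps × 900 s = 36914.4 Mb
feature film: 22.226 Mbps × 8220 s = 182697.7 Mb
TV episode: 4.166 Mbps × 2820 s = 11748.1 Mb
time-lapse clip: 32.016 Mbps × 600 s = 19209.6 Mb
Total: 250569.8 Mb = 31321.2 MB.
At 500 Mbps: 250569.8 / 500 = 501 s ≈ 8.35 minutes.

8.4 minutes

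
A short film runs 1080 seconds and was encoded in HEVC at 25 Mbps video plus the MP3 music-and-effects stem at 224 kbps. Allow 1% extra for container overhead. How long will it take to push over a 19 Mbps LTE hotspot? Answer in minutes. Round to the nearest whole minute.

Audio: 224 kbps = 0.224 Mbps.
Total bitrate: 25.224 Mbps.
File: 25.224 Mbps × 1080 s = 27241.9 Mb.
With 1% container overhead: ×1.01. → 27514.3 Mb.
At 19 Mbps: 27514.3 / 19 = 1448.1 s ≈ 24.1 minutes.

24 minutes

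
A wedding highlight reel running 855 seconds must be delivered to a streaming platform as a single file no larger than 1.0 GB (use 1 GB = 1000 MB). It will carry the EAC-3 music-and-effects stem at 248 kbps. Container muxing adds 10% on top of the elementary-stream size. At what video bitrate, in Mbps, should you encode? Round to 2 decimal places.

8.26 Mbps

Budget: 1.0 GB = 8000.0 Mb.
Stream payload after overhead: 8000.0 / 1.10 = 7272.7 Mb.
Total bitrate budget: 7272.7 Mb / 855 s = 8.506 Mbps.
Audio: 248 kbps = 0.248 Mbps.
Video: 8.506 − 0.248 = 8.258 Mbps.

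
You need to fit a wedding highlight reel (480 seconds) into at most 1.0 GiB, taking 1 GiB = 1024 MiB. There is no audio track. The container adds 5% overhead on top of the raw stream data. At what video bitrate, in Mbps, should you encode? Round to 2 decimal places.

17.04 Mbps

Budget: 1.0 GiB = 8589.9 Mb.
Stream payload after overhead: 8589.9 / 1.05 = 8180.9 Mb.
Total bitrate budget: 8180.9 Mb / 480 s = 17.044 Mbps.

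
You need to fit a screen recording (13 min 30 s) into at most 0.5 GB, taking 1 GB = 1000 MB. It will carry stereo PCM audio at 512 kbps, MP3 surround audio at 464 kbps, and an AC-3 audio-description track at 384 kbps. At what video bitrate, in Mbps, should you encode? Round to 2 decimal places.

3.58 Mbps

Budget: 0.5 GB = 4000.0 Mb.
13 min 30 s = 810 s
Total bitrate budget: 4000.0 Mb / 810 s = 4.938 Mbps.
Audio total: 512 + 464 + 384 = 1360 kbps = 1.360 Mbps.
Video: 4.938 − 1.360 = 3.578 Mbps.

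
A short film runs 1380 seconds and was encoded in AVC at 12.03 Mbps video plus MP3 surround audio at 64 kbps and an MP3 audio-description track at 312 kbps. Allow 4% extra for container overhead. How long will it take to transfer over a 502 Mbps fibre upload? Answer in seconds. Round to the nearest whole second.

Audio total: 64 + 312 = 376 kbps = 0.376 Mbps.
Total bitrate: 12.406 Mbps.
File: 12.406 Mbps × 1380 s = 17120.3 Mb.
With 4% container overhead: ×1.04. → 17805.1 Mb.
At 502 Mbps: 17805.1 / 502 = 35.5 s ≈ 35.5 seconds.

35 seconds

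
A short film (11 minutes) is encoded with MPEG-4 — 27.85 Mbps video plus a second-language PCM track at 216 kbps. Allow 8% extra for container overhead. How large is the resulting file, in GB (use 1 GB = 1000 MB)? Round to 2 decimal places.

2.50 GB

11 min = 660 s
Audio: 216 kbps = 0.216 Mbps.
Total bitrate: 27.85 + 0.216 = 28.066 Mbps.
Stream data: 28.066 Mbps × 660 s = 18523.6 Mb.
With 8% container overhead: ×1.08.
20,005 Mb ÷ 8 = 2,501 MB → 2.501 GB.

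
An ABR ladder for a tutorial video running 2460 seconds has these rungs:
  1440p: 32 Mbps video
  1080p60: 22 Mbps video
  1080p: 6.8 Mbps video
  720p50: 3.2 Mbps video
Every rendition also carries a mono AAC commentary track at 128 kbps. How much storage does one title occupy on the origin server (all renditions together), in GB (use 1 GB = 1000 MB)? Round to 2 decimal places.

19.84 GB

Audio: 128 kbps = 0.128 Mbps.
Sum of rendition bitrates: (32+0.128) + (22+0.128) + (6.8+0.128) + (3.2+0.128) = 64.512 Mbps.
× 2460 s = 158,700 Mb = 19,837 MB = 19.84 GB.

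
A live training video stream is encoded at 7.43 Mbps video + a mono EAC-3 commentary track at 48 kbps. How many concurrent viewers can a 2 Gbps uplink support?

267

Audio: 48 kbps = 0.048 Mbps.
Per-viewer media rate: 7.478 Mbps.
2 Gbps = 2,000 Mbps; 2,000 / 7.478 = 267.45 → 267 viewers.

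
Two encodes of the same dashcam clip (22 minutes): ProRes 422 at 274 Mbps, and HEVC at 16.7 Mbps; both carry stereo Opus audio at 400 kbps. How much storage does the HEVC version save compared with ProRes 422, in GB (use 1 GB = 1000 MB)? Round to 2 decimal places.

22 min = 1320 s
Audio: 400 kbps = 0.400 Mbps.
ProRes 422: 274.400 Mbps × 1320 s = 362208.0 Mb = 45.276 GB.
HEVC: 17.100 Mbps × 1320 s = 22572.0 Mb = 2.821 GB.
Saving: 45.276 − 2.821 = 42.455 GB.

42.45 GB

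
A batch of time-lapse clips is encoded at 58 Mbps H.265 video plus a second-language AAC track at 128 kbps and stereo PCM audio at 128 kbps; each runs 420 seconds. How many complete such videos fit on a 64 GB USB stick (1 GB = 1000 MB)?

20

Audio total: 128 + 128 = 256 kbps = 0.256 Mbps.
Total bitrate: 58.256 Mbps.
Per item: 58.256 Mbps × 420 s = 24,468 Mb = 3,058 MB.
Capacity: 64 GB = 512,000 Mb; 20.93 items → 20 complete.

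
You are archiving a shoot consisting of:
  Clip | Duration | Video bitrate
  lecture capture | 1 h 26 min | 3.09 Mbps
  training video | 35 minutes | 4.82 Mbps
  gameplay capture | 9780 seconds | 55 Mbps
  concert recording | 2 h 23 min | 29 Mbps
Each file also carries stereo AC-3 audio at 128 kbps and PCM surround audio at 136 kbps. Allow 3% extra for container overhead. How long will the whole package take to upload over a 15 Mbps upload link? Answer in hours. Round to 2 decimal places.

15.63 hours

Audio total: 128 + 136 = 264 kbps = 0.264 Mbps.
lecture capture: 3.354 Mbps × 5160 s × 1.03 = 17825.8 Mb
training video: 5.084 Mbps × 2100 s × 1.03 = 10996.7 Mb
gameplay capture: 55.264 Mbps × 9780 s × 1.03 = 556696.4 Mb
concert recording: 29.264 Mbps × 8580 s × 1.03 = 258617.7 Mb
Total: 844136.6 Mb = 105517.1 MB.
At 15 Mbps: 844136.6 / 15 = 56276 s ≈ 15.6 hours.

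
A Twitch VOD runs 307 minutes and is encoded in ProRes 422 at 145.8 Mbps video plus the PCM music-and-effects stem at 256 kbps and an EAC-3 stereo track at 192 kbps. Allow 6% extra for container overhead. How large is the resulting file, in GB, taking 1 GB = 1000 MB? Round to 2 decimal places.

356.94 GB

307 min = 18420 s
Audio total: 256 + 192 = 448 kbps = 0.448 Mbps.
Total bitrate: 145.8 + 0.448 = 146.248 Mbps.
Stream data: 146.248 Mbps × 18420 s = 2693888.2 Mb.
With 6% container overhead: ×1.06.
2,855,521 Mb ÷ 8 = 356,940 MB → 356.9 GB.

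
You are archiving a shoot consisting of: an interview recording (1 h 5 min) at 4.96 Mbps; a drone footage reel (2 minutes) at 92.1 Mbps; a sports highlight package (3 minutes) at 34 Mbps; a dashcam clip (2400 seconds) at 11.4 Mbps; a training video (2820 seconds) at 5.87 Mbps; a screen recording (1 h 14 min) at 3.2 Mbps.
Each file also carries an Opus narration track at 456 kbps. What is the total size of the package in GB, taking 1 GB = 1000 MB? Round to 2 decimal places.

Audio: 456 kbps = 0.456 Mbps.
interview recording: 5.416 Mbps × 3900 s = 21122.4 Mb
drone footage reel: 92.556 Mbps × 120 s = 11106.7 Mb
sports highlight package: 34.456 Mbps × 180 s = 6202.1 Mb
dashcam clip: 11.856 Mbps × 2400 s = 28454.4 Mb
training video: 6.326 Mbps × 2820 s = 17839.3 Mb
screen recording: 3.656 Mbps × 4440 s = 16232.6 Mb
Total: 100957.6 Mb = 12619.7 MB.
= 12.62 GB.

12.62 GB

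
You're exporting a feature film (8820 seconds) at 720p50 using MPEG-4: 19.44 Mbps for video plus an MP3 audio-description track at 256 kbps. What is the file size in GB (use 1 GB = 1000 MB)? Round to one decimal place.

21.7 GB

Audio: 256 kbps = 0.256 Mbps.
Total bitrate: 19.44 + 0.256 = 19.696 Mbps.
Stream data: 19.696 Mbps × 8820 s = 173718.7 Mb.
173,719 Mb ÷ 8 = 21,715 MB → 21.71 GB.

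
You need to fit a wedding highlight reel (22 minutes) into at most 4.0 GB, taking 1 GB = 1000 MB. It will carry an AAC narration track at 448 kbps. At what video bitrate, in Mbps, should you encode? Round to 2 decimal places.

Budget: 4.0 GB = 32000.0 Mb.
22 min = 1320 s
Total bitrate budget: 32000.0 Mb / 1320 s = 24.242 Mbps.
Audio: 448 kbps = 0.448 Mbps.
Video: 24.242 − 0.448 = 23.794 Mbps.

23.79 Mbps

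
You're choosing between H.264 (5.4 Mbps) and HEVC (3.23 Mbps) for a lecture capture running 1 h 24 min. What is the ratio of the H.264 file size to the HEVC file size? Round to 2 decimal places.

1.67

1 h 24 min = 84 min = 5040 s
H.264: 5.400 Mbps × 5040 s = 27216.0 Mb = 3.168 GiB.
HEVC: 3.230 Mbps × 5040 s = 16279.2 Mb = 1.895 GiB.
Ratio: 3.168 / 1.895 = 1.672.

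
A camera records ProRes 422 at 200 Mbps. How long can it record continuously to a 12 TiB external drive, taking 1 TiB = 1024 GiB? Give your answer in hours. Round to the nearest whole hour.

Capacity: 12 TiB = 105,553,116 Mb.
Recording time: 105,553,116 / 200.000 = 527,766 s ≈ 147 hours.

147 hours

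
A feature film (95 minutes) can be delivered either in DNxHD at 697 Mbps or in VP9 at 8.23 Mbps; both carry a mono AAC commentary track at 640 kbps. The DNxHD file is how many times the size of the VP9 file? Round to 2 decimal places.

78.65

95 min = 5700 s
Audio: 640 kbps = 0.640 Mbps.
DNxHD: 697.640 Mbps × 5700 s = 3976548.0 Mb = 497.068 GB.
VP9: 8.870 Mbps × 5700 s = 50559.0 Mb = 6.320 GB.
Ratio: 497.068 / 6.320 = 78.652.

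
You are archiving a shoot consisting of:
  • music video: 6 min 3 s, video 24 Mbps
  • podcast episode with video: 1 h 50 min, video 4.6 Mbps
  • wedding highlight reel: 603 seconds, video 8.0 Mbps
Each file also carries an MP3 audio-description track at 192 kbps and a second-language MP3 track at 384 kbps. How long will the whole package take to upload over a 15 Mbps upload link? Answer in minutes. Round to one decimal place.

53.6 minutes

Audio total: 192 + 384 = 576 kbps = 0.576 Mbps.
music video: 24.576 Mbps × 363 s = 8921.1 Mb
podcast episode with video: 5.176 Mbps × 6600 s = 34161.6 Mb
wedding highlight reel: 8.576 Mbps × 603 s = 5171.3 Mb
Total: 48254.0 Mb = 6031.8 MB.
At 15 Mbps: 48254.0 / 15 = 3217 s ≈ 53.6 minutes.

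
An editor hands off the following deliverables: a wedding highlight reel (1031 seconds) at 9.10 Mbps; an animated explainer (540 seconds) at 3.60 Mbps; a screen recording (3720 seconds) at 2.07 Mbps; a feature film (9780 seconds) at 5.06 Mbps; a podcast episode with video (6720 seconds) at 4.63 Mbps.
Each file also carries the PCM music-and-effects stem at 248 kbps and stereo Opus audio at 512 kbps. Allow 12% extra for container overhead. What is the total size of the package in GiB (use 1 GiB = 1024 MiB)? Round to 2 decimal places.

15.15 GiB

Audio total: 248 + 512 = 760 kbps = 0.760 Mbps.
wedding highlight reel: 9.860 Mbps × 1031 s × 1.12 = 11385.5 Mb
animated explainer: 4.360 Mbps × 540 s × 1.12 = 2636.9 Mb
screen recording: 2.830 Mbps × 3720 s × 1.12 = 11790.9 Mb
feature film: 5.820 Mbps × 9780 s × 1.12 = 63750.0 Mb
podcast episode with video: 5.390 Mbps × 6720 s × 1.12 = 40567.3 Mb
Total: 130130.6 Mb = 16266.3 MB.
= 15.15 GiB.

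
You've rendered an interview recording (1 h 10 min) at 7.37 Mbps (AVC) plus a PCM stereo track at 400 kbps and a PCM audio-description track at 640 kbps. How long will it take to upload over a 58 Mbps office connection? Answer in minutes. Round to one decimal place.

10.2 minutes

1 h 10 min = 70 min = 4200 s
Audio total: 400 + 640 = 1040 kbps = 1.040 Mbps.
Total bitrate: 8.410 Mbps.
File: 8.410 Mbps × 4200 s = 35322.0 Mb.
At 58 Mbps: 35322.0 / 58 = 609.0 s ≈ 10.2 minutes.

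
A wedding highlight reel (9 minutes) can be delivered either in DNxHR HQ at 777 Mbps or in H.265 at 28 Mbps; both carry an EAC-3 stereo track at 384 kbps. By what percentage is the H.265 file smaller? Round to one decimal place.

9 min = 540 s
Audio: 384 kbps = 0.384 Mbps.
DNxHR HQ: 777.384 Mbps × 540 s = 419787.4 Mb = 48.870 GiB.
H.265: 28.384 Mbps × 540 s = 15327.4 Mb = 1.784 GiB.
Reduction: (1 − 1.784/48.870) × 100 = 96.35%.

96.3%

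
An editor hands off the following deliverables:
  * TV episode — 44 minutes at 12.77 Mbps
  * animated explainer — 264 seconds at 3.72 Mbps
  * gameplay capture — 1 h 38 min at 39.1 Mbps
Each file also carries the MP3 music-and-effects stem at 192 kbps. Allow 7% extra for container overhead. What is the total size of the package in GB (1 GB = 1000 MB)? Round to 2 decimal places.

Audio: 192 kbps = 0.192 Mbps.
TV episode: 12.962 Mbps × 2640 s × 1.07 = 36615.1 Mb
animated explainer: 3.912 Mbps × 264 s × 1.07 = 1105.1 Mb
gameplay capture: 39.292 Mbps × 5880 s × 1.07 = 247209.5 Mb
Total: 284929.7 Mb = 35616.2 MB.
= 35.62 GB.

35.62 GB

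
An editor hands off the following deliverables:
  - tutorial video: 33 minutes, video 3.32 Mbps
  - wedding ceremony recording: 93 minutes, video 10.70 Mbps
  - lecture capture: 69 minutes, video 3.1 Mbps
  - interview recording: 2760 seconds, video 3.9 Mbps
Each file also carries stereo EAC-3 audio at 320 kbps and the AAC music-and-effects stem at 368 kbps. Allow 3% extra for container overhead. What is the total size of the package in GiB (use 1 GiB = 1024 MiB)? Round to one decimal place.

Audio total: 320 + 368 = 688 kbps = 0.688 Mbps.
tutorial video: 4.008 Mbps × 1980 s × 1.03 = 8173.9 Mb
wedding ceremony recording: 11.388 Mbps × 5580 s × 1.03 = 65451.4 Mb
lecture capture: 3.788 Mbps × 4140 s × 1.03 = 16152.8 Mb
interview recording: 4.588 Mbps × 2760 s × 1.03 = 13042.8 Mb
Total: 102820.9 Mb = 12852.6 MB.
= 11.97 GiB.

12.0 GiB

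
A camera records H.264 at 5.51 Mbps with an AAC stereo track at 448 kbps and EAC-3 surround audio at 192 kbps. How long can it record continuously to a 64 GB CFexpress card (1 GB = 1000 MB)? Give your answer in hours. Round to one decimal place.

23.1 hours

Audio total: 448 + 192 = 640 kbps = 0.640 Mbps.
Total bitrate: 5.51 + 0.640 = 6.150 Mbps.
Capacity: 64 GB = 512,000 Mb.
Recording time: 512,000 / 6.150 = 83,252 s ≈ 23.1 hours.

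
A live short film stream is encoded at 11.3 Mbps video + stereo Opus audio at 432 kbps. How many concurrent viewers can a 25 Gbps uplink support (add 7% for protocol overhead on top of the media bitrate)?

1991

Audio: 432 kbps = 0.432 Mbps.
Per-viewer media rate: 11.732 Mbps.
On the wire with 7% overhead: 12.553 Mbps.
25 Gbps = 25,000 Mbps; 25,000 / 12.553 = 1991.52 → 1991 viewers.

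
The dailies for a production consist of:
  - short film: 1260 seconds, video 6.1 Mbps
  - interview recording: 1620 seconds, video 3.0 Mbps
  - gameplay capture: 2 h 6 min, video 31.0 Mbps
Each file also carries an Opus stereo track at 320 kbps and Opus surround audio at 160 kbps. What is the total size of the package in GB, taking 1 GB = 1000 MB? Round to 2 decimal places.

31.49 GB

Audio total: 320 + 160 = 480 kbps = 0.480 Mbps.
short film: 6.580 Mbps × 1260 s = 8290.8 Mb
interview recording: 3.480 Mbps × 1620 s = 5637.6 Mb
gameplay capture: 31.480 Mbps × 7560 s = 237988.8 Mb
Total: 251917.2 Mb = 31489.7 MB.
= 31.49 GB.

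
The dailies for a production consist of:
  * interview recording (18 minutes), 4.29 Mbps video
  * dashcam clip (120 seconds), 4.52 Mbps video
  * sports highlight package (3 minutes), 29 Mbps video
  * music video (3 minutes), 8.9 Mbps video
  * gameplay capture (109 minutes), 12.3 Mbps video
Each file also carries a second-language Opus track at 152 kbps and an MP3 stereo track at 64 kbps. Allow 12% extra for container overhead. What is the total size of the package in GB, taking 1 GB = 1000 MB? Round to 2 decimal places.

13.19 GB

Audio total: 152 + 64 = 216 kbps = 0.216 Mbps.
interview recording: 4.506 Mbps × 1080 s × 1.12 = 5450.5 Mb
dashcam clip: 4.736 Mbps × 120 s × 1.12 = 636.5 Mb
sports highlight package: 29.216 Mbps × 180 s × 1.12 = 5889.9 Mb
music video: 9.116 Mbps × 180 s × 1.12 = 1837.8 Mb
gameplay capture: 12.516 Mbps × 6540 s × 1.12 = 91677.2 Mb
Total: 105491.9 Mb = 13186.5 MB.
= 13.19 GB.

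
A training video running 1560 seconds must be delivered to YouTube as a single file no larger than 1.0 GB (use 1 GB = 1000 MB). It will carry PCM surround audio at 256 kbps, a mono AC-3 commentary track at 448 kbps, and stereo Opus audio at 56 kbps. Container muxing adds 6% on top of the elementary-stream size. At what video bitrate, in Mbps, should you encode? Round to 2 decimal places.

4.08 Mbps

Budget: 1.0 GB = 8000.0 Mb.
Stream payload after overhead: 8000.0 / 1.06 = 7547.2 Mb.
Total bitrate budget: 7547.2 Mb / 1560 s = 4.838 Mbps.
Audio total: 256 + 448 + 56 = 760 kbps = 0.760 Mbps.
Video: 4.838 − 0.760 = 4.078 Mbps.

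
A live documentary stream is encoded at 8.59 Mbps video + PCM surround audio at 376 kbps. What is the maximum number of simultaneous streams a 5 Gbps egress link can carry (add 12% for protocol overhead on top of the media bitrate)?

Audio: 376 kbps = 0.376 Mbps.
Per-viewer media rate: 8.966 Mbps.
On the wire with 12% overhead: 10.042 Mbps.
5 Gbps = 5,000 Mbps; 5,000 / 10.042 = 497.91 → 497 viewers.

497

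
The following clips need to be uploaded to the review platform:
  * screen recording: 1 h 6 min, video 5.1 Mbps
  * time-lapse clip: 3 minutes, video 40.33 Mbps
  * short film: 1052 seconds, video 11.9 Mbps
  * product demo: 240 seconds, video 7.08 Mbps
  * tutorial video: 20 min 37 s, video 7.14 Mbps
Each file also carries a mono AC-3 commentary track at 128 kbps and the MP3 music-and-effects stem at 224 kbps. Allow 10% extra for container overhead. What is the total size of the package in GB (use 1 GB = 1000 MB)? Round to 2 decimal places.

7.27 GB

Audio total: 128 + 224 = 352 kbps = 0.352 Mbps.
screen recording: 5.452 Mbps × 3960 s × 1.10 = 23748.9 Mb
time-lapse clip: 40.682 Mbps × 180 s × 1.10 = 8055.0 Mb
short film: 12.252 Mbps × 1052 s × 1.10 = 14178.0 Mb
product demo: 7.432 Mbps × 240 s × 1.10 = 1962.0 Mb
tutorial video: 7.492 Mbps × 1237 s × 1.10 = 10194.4 Mb
Total: 58138.4 Mb = 7267.3 MB.
= 7.267 GB.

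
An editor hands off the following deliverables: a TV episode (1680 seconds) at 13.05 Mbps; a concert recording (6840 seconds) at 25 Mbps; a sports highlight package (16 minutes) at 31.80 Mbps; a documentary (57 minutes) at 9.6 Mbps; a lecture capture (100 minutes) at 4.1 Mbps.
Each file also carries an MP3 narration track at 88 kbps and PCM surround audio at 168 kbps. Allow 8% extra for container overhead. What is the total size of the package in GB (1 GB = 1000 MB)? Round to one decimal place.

38.6 GB

Audio total: 88 + 168 = 256 kbps = 0.256 Mbps.
TV episode: 13.306 Mbps × 1680 s × 1.08 = 24142.4 Mb
concert recording: 25.256 Mbps × 6840 s × 1.08 = 186571.1 Mb
sports highlight package: 32.056 Mbps × 960 s × 1.08 = 33235.7 Mb
documentary: 9.856 Mbps × 3420 s × 1.08 = 36404.1 Mb
lecture capture: 4.356 Mbps × 6000 s × 1.08 = 28226.9 Mb
Total: 308580.2 Mb = 38572.5 MB.
= 38.57 GB.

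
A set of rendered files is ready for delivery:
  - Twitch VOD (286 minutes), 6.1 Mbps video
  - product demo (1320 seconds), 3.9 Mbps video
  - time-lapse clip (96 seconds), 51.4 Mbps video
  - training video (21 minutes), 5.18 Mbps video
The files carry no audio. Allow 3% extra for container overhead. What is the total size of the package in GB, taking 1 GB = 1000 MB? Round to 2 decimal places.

Twitch VOD: 6.100 Mbps × 17160 s × 1.03 = 107816.3 Mb
product demo: 3.900 Mbps × 1320 s × 1.03 = 5302.4 Mb
time-lapse clip: 51.400 Mbps × 96 s × 1.03 = 5082.4 Mb
training video: 5.180 Mbps × 1260 s × 1.03 = 6722.6 Mb
Total: 124923.8 Mb = 15615.5 MB.
= 15.62 GB.

15.62 GB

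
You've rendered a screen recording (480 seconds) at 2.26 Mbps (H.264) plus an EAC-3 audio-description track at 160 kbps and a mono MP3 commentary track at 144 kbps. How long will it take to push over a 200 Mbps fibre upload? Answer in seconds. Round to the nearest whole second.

Audio total: 160 + 144 = 304 kbps = 0.304 Mbps.
Total bitrate: 2.564 Mbps.
File: 2.564 Mbps × 480 s = 1230.7 Mb.
At 200 Mbps: 1230.7 / 200 = 6.2 s ≈ 6.15 seconds.

6 seconds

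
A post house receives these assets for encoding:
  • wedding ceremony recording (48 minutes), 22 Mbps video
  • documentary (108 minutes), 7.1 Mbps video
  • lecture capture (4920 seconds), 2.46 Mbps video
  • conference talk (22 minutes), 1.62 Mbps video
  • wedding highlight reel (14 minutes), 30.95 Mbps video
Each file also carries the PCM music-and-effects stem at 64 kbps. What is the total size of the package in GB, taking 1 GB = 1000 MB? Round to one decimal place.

Audio: 64 kbps = 0.064 Mbps.
wedding ceremony recording: 22.064 Mbps × 2880 s = 63544.3 Mb
documentary: 7.164 Mbps × 6480 s = 46422.7 Mb
lecture capture: 2.524 Mbps × 4920 s = 12418.1 Mb
conference talk: 1.684 Mbps × 1320 s = 2222.9 Mb
wedding highlight reel: 31.014 Mbps × 840 s = 26051.8 Mb
Total: 150659.8 Mb = 18832.5 MB.
= 18.83 GB.

18.8 GB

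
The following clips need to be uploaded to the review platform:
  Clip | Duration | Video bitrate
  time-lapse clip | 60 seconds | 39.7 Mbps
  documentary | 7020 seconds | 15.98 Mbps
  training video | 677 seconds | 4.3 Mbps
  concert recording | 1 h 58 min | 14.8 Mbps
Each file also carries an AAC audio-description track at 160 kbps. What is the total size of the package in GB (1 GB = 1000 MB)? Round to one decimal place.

28.1 GB

Audio: 160 kbps = 0.160 Mbps.
time-lapse clip: 39.860 Mbps × 60 s = 2391.6 Mb
documentary: 16.140 Mbps × 7020 s = 113302.8 Mb
training video: 4.460 Mbps × 677 s = 3019.4 Mb
concert recording: 14.960 Mbps × 7080 s = 105916.8 Mb
Total: 224630.6 Mb = 28078.8 MB.
= 28.08 GB.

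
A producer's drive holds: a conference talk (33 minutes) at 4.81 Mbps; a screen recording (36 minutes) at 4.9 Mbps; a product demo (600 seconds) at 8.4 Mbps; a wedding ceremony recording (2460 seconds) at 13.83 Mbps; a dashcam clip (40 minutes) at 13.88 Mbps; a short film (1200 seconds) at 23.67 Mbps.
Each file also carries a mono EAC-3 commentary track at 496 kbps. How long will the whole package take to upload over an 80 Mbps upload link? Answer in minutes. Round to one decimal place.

Audio: 496 kbps = 0.496 Mbps.
conference talk: 5.306 Mbps × 1980 s = 10505.9 Mb
screen recording: 5.396 Mbps × 2160 s = 11655.4 Mb
product demo: 8.896 Mbps × 600 s = 5337.6 Mb
wedding ceremony recording: 14.326 Mbps × 2460 s = 35242.0 Mb
dashcam clip: 14.376 Mbps × 2400 s = 34502.4 Mb
short film: 24.166 Mbps × 1200 s = 28999.2 Mb
Total: 126242.4 Mb = 15780.3 MB.
At 80 Mbps: 126242.4 / 80 = 1578 s ≈ 26.3 minutes.

26.3 minutes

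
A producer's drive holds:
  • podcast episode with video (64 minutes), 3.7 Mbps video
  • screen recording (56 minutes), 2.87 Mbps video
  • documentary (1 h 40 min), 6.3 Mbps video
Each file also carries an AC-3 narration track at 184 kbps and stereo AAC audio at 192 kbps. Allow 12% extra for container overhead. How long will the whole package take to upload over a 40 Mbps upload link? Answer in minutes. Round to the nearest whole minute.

Audio total: 184 + 192 = 376 kbps = 0.376 Mbps.
podcast episode with video: 4.076 Mbps × 3840 s × 1.12 = 17530.1 Mb
screen recording: 3.246 Mbps × 3360 s × 1.12 = 12215.3 Mb
documentary: 6.676 Mbps × 6000 s × 1.12 = 44862.7 Mb
Total: 74608.1 Mb = 9326.0 MB.
At 40 Mbps: 74608.1 / 40 = 1865 s ≈ 31.1 minutes.

31 minutes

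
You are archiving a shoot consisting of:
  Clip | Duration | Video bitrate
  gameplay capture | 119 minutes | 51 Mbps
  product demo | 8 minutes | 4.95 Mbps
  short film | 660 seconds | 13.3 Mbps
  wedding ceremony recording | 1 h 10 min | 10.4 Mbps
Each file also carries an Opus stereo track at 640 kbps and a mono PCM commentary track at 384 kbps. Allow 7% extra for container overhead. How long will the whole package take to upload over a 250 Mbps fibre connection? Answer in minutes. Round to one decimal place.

Audio total: 640 + 384 = 1024 kbps = 1.024 Mbps.
gameplay capture: 52.024 Mbps × 7140 s × 1.07 = 397453.0 Mb
product demo: 5.974 Mbps × 480 s × 1.07 = 3068.2 Mb
short film: 14.324 Mbps × 660 s × 1.07 = 10115.6 Mb
wedding ceremony recording: 11.424 Mbps × 4200 s × 1.07 = 51339.5 Mb
Total: 461976.3 Mb = 57747.0 MB.
At 250 Mbps: 461976.3 / 250 = 1848 s ≈ 30.8 minutes.

30.8 minutes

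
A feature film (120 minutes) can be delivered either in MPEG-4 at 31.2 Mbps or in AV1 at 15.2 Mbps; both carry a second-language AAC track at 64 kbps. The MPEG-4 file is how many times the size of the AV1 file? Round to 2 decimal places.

120 min = 7200 s
Audio: 64 kbps = 0.064 Mbps.
MPEG-4: 31.264 Mbps × 7200 s = 225100.8 Mb = 28.138 GB.
AV1: 15.264 Mbps × 7200 s = 109900.8 Mb = 13.738 GB.
Ratio: 28.138 / 13.738 = 2.048.

2.05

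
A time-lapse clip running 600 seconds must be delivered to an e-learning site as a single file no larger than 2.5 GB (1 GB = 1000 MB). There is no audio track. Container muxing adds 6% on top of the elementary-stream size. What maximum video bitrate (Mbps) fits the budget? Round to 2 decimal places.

Budget: 2.5 GB = 20000.0 Mb.
Stream payload after overhead: 20000.0 / 1.06 = 18867.9 Mb.
Total bitrate budget: 18867.9 Mb / 600 s = 31.447 Mbps.

31.45 Mbps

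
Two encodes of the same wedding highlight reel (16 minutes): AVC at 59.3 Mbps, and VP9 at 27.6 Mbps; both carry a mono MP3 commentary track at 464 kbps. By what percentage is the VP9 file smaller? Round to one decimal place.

16 min = 960 s
Audio: 464 kbps = 0.464 Mbps.
AVC: 59.764 Mbps × 960 s = 57373.4 Mb = 7.172 GB.
VP9: 28.064 Mbps × 960 s = 26941.4 Mb = 3.368 GB.
Reduction: (1 − 3.368/7.172) × 100 = 53.04%.

53.0%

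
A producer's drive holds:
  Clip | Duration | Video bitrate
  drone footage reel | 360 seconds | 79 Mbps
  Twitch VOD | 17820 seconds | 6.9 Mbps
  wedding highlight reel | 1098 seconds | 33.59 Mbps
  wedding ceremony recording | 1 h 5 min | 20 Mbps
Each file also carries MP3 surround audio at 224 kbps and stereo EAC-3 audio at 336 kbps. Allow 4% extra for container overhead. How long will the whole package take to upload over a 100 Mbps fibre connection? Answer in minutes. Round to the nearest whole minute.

48 minutes

Audio total: 224 + 336 = 560 kbps = 0.560 Mbps.
drone footage reel: 79.560 Mbps × 360 s × 1.04 = 29787.3 Mb
Twitch VOD: 7.460 Mbps × 17820 s × 1.04 = 138254.7 Mb
wedding highlight reel: 34.150 Mbps × 1098 s × 1.04 = 38996.6 Mb
wedding ceremony recording: 20.560 Mbps × 3900 s × 1.04 = 83391.4 Mb
Total: 290429.9 Mb = 36303.7 MB.
At 100 Mbps: 290429.9 / 100 = 2904 s ≈ 48.4 minutes.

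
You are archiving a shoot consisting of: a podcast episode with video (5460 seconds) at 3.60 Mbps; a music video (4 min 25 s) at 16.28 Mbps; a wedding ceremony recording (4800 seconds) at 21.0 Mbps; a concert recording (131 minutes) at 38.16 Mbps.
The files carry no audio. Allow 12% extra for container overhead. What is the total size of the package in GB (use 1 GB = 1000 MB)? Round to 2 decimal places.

59.46 GB

podcast episode with video: 3.600 Mbps × 5460 s × 1.12 = 22014.7 Mb
music video: 16.280 Mbps × 265 s × 1.12 = 4831.9 Mb
wedding ceremony recording: 21.000 Mbps × 4800 s × 1.12 = 112896.0 Mb
concert recording: 38.160 Mbps × 7860 s × 1.12 = 335930.1 Mb
Total: 475672.7 Mb = 59459.1 MB.
= 59.46 GB.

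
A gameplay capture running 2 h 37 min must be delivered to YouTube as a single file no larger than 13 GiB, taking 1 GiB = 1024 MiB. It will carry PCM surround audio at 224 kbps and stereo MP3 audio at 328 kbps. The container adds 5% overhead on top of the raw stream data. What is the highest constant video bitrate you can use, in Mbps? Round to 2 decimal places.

Budget: 13 GiB = 111669.1 Mb.
Stream payload after overhead: 111669.1 / 1.05 = 106351.6 Mb.
2 h 37 min = 157 min = 9420 s
Total bitrate budget: 106351.6 Mb / 9420 s = 11.290 Mbps.
Audio total: 224 + 328 = 552 kbps = 0.552 Mbps.
Video: 11.290 − 0.552 = 10.738 Mbps.

10.74 Mbps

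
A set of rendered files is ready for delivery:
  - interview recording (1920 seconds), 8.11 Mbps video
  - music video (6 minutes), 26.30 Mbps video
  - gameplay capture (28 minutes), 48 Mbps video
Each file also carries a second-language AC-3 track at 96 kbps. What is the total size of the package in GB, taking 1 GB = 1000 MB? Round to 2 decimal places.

13.26 GB

Audio: 96 kbps = 0.096 Mbps.
interview recording: 8.206 Mbps × 1920 s = 15755.5 Mb
music video: 26.396 Mbps × 360 s = 9502.6 Mb
gameplay capture: 48.096 Mbps × 1680 s = 80801.3 Mb
Total: 106059.4 Mb = 13257.4 MB.
= 13.26 GB.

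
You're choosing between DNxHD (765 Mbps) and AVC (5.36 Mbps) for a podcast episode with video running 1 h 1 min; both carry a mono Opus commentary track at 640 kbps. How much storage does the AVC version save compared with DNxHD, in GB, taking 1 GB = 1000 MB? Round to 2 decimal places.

347.54 GB

1 h 1 min = 61 min = 3660 s
Audio: 640 kbps = 0.640 Mbps.
DNxHD: 765.640 Mbps × 3660 s = 2802242.4 Mb = 350.280 GB.
AVC: 6.000 Mbps × 3660 s = 21960.0 Mb = 2.745 GB.
Saving: 350.280 − 2.745 = 347.535 GB.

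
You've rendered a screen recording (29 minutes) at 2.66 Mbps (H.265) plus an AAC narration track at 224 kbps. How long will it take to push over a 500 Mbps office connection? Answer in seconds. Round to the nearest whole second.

10 seconds

29 min = 1740 s
Audio: 224 kbps = 0.224 Mbps.
Total bitrate: 2.884 Mbps.
File: 2.884 Mbps × 1740 s = 5018.2 Mb.
At 500 Mbps: 5018.2 / 500 = 10.0 s ≈ 10 seconds.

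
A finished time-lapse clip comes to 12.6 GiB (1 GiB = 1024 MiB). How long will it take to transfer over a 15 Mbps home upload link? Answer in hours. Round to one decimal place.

2.0 hours

File: 12.6 GiB = 108233.2 Mb.
At 15 Mbps: 108233.2 / 15 = 7215.5 s ≈ 2 hours.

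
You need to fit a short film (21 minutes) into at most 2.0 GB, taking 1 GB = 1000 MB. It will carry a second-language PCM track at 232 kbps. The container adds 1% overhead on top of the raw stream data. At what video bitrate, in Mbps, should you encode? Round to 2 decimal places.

Budget: 2.0 GB = 16000.0 Mb.
Stream payload after overhead: 16000.0 / 1.01 = 15841.6 Mb.
21 min = 1260 s
Total bitrate budget: 15841.6 Mb / 1260 s = 12.573 Mbps.
Audio: 232 kbps = 0.232 Mbps.
Video: 12.573 − 0.232 = 12.341 Mbps.

12.34 Mbps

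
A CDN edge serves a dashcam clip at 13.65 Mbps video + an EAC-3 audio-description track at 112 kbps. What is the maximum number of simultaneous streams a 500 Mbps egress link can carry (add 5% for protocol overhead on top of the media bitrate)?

34

Audio: 112 kbps = 0.112 Mbps.
Per-viewer media rate: 13.762 Mbps.
On the wire with 5% overhead: 14.450 Mbps.
500 Mbps = 500.0 Mbps; 500.0 / 14.450 = 34.60 → 34 viewers.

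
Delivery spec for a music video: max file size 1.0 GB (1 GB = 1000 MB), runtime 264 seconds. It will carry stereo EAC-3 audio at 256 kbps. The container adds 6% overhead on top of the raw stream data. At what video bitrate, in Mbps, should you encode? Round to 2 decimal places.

Budget: 1.0 GB = 8000.0 Mb.
Stream payload after overhead: 8000.0 / 1.06 = 7547.2 Mb.
Total bitrate budget: 7547.2 Mb / 264 s = 28.588 Mbps.
Audio: 256 kbps = 0.256 Mbps.
Video: 28.588 − 0.256 = 28.332 Mbps.

28.33 Mbps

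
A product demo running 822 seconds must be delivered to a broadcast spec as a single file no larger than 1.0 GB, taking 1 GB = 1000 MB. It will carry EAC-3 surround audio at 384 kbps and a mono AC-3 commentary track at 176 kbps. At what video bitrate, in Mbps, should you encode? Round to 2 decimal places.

9.17 Mbps

Budget: 1.0 GB = 8000.0 Mb.
Total bitrate budget: 8000.0 Mb / 822 s = 9.732 Mbps.
Audio total: 384 + 176 = 560 kbps = 0.560 Mbps.
Video: 9.732 − 0.560 = 9.172 Mbps.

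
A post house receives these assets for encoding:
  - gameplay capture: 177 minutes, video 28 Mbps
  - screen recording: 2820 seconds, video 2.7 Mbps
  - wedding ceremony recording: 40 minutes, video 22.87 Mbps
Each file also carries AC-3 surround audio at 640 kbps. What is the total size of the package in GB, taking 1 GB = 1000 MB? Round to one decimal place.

46.2 GB

Audio: 640 kbps = 0.640 Mbps.
gameplay capture: 28.640 Mbps × 10620 s = 304156.8 Mb
screen recording: 3.340 Mbps × 2820 s = 9418.8 Mb
wedding ceremony recording: 23.510 Mbps × 2400 s = 56424.0 Mb
Total: 369999.6 Mb = 46249.9 MB.
= 46.25 GB.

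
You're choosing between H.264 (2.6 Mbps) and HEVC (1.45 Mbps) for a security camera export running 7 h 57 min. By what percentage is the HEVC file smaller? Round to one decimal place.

44.2%

7 h 57 min = 477 min = 28620 s
H.264: 2.600 Mbps × 28620 s = 74412.0 Mb = 9.302 GB.
HEVC: 1.450 Mbps × 28620 s = 41499.0 Mb = 5.187 GB.
Reduction: (1 − 5.187/9.302) × 100 = 44.23%.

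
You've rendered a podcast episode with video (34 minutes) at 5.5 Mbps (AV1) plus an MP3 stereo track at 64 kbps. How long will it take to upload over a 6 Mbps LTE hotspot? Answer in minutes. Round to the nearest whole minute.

32 minutes

34 min = 2040 s
Audio: 64 kbps = 0.064 Mbps.
Total bitrate: 5.564 Mbps.
File: 5.564 Mbps × 2040 s = 11350.6 Mb.
At 6 Mbps: 11350.6 / 6 = 1891.8 s ≈ 31.5 minutes.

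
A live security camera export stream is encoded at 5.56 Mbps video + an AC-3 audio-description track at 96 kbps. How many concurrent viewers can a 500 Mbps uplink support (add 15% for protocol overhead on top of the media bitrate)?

76

Audio: 96 kbps = 0.096 Mbps.
Per-viewer media rate: 5.656 Mbps.
On the wire with 15% overhead: 6.504 Mbps.
500 Mbps = 500.0 Mbps; 500.0 / 6.504 = 76.87 → 76 viewers.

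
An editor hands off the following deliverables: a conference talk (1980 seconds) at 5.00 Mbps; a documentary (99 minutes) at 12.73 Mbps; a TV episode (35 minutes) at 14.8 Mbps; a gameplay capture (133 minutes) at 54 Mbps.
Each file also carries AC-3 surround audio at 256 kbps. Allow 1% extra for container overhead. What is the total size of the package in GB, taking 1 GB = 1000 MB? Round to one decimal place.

Audio: 256 kbps = 0.256 Mbps.
conference talk: 5.256 Mbps × 1980 s × 1.01 = 10510.9 Mb
documentary: 12.986 Mbps × 5940 s × 1.01 = 77908.2 Mb
TV episode: 15.056 Mbps × 2100 s × 1.01 = 31933.8 Mb
gameplay capture: 54.256 Mbps × 7980 s × 1.01 = 437292.5 Mb
Total: 557645.4 Mb = 69705.7 MB.
= 69.71 GB.

69.7 GB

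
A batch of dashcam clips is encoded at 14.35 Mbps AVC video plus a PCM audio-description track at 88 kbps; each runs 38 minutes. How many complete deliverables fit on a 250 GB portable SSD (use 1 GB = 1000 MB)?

38 min = 2280 s
Audio: 88 kbps = 0.088 Mbps.
Total bitrate: 14.438 Mbps.
Per item: 14.438 Mbps × 2280 s = 32,919 Mb = 4,115 MB.
Capacity: 250 GB = 2,000,000 Mb; 60.76 items → 60 complete.

60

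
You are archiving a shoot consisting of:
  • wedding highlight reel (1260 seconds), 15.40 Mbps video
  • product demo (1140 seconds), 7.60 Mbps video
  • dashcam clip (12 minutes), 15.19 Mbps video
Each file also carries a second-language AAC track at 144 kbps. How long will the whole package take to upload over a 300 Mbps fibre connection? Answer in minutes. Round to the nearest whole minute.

Audio: 144 kbps = 0.144 Mbps.
wedding highlight reel: 15.544 Mbps × 1260 s = 19585.4 Mb
product demo: 7.744 Mbps × 1140 s = 8828.2 Mb
dashcam clip: 15.334 Mbps × 720 s = 11040.5 Mb
Total: 39454.1 Mb = 4931.8 MB.
At 300 Mbps: 39454.1 / 300 = 132 s ≈ 2.19 minutes.

2 minutes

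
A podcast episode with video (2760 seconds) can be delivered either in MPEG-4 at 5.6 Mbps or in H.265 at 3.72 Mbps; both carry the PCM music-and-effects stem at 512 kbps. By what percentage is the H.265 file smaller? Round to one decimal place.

30.8%

Audio: 512 kbps = 0.512 Mbps.
MPEG-4: 6.112 Mbps × 2760 s = 16869.1 Mb = 2.109 GB.
H.265: 4.232 Mbps × 2760 s = 11680.3 Mb = 1.460 GB.
Reduction: (1 − 1.460/2.109) × 100 = 30.76%.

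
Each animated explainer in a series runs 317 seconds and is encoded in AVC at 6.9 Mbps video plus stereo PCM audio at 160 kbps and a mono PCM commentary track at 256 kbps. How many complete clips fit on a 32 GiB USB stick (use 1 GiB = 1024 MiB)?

Audio total: 160 + 256 = 416 kbps = 0.416 Mbps.
Total bitrate: 7.316 Mbps.
Per item: 7.316 Mbps × 317 s = 2,319 Mb = 289.9 MB.
Capacity: 32 GiB = 274,878 Mb; 118.52 items → 118 complete.

118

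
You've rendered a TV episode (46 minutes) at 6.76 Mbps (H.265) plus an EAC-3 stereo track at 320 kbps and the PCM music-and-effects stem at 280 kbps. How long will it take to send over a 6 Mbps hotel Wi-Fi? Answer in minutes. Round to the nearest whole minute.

46 min = 2760 s
Audio total: 320 + 280 = 600 kbps = 0.600 Mbps.
Total bitrate: 7.360 Mbps.
File: 7.360 Mbps × 2760 s = 20313.6 Mb.
At 6 Mbps: 20313.6 / 6 = 3385.6 s ≈ 56.4 minutes.

56 minutes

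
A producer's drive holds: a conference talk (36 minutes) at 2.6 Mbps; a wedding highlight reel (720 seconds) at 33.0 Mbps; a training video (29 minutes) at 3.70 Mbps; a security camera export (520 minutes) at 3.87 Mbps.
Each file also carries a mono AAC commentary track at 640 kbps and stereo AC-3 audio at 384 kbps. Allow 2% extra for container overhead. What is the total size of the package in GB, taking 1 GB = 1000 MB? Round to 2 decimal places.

24.64 GB

Audio total: 640 + 384 = 1024 kbps = 1.024 Mbps.
conference talk: 3.624 Mbps × 2160 s × 1.02 = 7984.4 Mb
wedding highlight reel: 34.024 Mbps × 720 s × 1.02 = 24987.2 Mb
training video: 4.724 Mbps × 1740 s × 1.02 = 8384.2 Mb
security camera export: 4.894 Mbps × 31200 s × 1.02 = 155746.7 Mb
Total: 197102.4 Mb = 24637.8 MB.
= 24.64 GB.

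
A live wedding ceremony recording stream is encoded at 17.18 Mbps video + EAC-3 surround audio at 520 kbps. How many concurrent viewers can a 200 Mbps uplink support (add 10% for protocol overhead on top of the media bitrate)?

Audio: 520 kbps = 0.520 Mbps.
Per-viewer media rate: 17.700 Mbps.
On the wire with 10% overhead: 19.470 Mbps.
200 Mbps = 200.0 Mbps; 200.0 / 19.470 = 10.27 → 10 viewers.

10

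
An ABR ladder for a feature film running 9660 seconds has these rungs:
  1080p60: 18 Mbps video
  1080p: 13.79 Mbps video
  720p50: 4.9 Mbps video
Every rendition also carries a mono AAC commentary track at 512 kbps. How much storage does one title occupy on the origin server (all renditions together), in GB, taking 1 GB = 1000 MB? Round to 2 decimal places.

Audio: 512 kbps = 0.512 Mbps.
Sum of rendition bitrates: (18+0.512) + (13.79+0.512) + (4.9+0.512) = 38.226 Mbps.
× 9660 s = 369,263 Mb = 46,158 MB = 46.16 GB.

46.16 GB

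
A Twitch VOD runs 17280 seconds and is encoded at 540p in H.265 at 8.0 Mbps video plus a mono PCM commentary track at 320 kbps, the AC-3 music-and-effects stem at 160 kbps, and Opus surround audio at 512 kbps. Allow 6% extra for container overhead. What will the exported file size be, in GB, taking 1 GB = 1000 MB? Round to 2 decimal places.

20.59 GB

Audio total: 320 + 160 + 512 = 992 kbps = 0.992 Mbps.
Total bitrate: 8.0 + 0.992 = 8.992 Mbps.
Stream data: 8.992 Mbps × 17280 s = 155381.8 Mb.
With 6% container overhead: ×1.06.
164,705 Mb ÷ 8 = 20,588 MB → 20.59 GB.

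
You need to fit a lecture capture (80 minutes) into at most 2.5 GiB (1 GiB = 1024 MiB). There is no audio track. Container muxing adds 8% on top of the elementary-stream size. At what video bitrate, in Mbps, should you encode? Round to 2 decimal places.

4.14 Mbps

Budget: 2.5 GiB = 21474.8 Mb.
Stream payload after overhead: 21474.8 / 1.08 = 19884.1 Mb.
80 min = 4800 s
Total bitrate budget: 19884.1 Mb / 4800 s = 4.143 Mbps.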